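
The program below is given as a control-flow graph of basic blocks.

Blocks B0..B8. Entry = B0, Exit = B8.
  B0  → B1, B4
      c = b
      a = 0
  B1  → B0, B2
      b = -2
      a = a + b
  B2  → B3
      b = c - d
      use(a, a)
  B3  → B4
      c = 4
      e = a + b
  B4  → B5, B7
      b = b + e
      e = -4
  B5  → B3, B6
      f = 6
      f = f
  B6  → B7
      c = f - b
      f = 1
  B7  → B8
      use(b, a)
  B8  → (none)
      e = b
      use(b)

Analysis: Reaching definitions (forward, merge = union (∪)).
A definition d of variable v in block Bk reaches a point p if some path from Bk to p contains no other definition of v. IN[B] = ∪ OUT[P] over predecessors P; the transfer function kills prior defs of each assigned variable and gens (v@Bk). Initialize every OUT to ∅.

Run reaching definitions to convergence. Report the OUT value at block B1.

Per-block solution:
  B0:   IN={a@B1, b@B1, c@B0}   OUT={a@B0, b@B1, c@B0}
  B1:   IN={a@B0, b@B1, c@B0}   OUT={a@B1, b@B1, c@B0}
  B2:   IN={a@B1, b@B1, c@B0}   OUT={a@B1, b@B2, c@B0}
  B3:   IN={a@B0, a@B1, b@B2, b@B4, c@B0, c@B3, e@B4, f@B5}   OUT={a@B0, a@B1, b@B2, b@B4, c@B3, e@B3, f@B5}
  B4:   IN={a@B0, a@B1, b@B1, b@B2, b@B4, c@B0, c@B3, e@B3, f@B5}   OUT={a@B0, a@B1, b@B4, c@B0, c@B3, e@B4, f@B5}
  B5:   IN={a@B0, a@B1, b@B4, c@B0, c@B3, e@B4, f@B5}   OUT={a@B0, a@B1, b@B4, c@B0, c@B3, e@B4, f@B5}
  B6:   IN={a@B0, a@B1, b@B4, c@B0, c@B3, e@B4, f@B5}   OUT={a@B0, a@B1, b@B4, c@B6, e@B4, f@B6}
  B7:   IN={a@B0, a@B1, b@B4, c@B0, c@B3, c@B6, e@B4, f@B5, f@B6}   OUT={a@B0, a@B1, b@B4, c@B0, c@B3, c@B6, e@B4, f@B5, f@B6}
  B8:   IN={a@B0, a@B1, b@B4, c@B0, c@B3, c@B6, e@B4, f@B5, f@B6}   OUT={a@B0, a@B1, b@B4, c@B0, c@B3, c@B6, e@B8, f@B5, f@B6}

Merge at B1: IN[B1] = OUT[B0] = {a@B0, b@B1, c@B0}
Applying B1's transfer function to that IN value gives OUT[B1] (row B1 above).

Answer: {a@B1, b@B1, c@B0}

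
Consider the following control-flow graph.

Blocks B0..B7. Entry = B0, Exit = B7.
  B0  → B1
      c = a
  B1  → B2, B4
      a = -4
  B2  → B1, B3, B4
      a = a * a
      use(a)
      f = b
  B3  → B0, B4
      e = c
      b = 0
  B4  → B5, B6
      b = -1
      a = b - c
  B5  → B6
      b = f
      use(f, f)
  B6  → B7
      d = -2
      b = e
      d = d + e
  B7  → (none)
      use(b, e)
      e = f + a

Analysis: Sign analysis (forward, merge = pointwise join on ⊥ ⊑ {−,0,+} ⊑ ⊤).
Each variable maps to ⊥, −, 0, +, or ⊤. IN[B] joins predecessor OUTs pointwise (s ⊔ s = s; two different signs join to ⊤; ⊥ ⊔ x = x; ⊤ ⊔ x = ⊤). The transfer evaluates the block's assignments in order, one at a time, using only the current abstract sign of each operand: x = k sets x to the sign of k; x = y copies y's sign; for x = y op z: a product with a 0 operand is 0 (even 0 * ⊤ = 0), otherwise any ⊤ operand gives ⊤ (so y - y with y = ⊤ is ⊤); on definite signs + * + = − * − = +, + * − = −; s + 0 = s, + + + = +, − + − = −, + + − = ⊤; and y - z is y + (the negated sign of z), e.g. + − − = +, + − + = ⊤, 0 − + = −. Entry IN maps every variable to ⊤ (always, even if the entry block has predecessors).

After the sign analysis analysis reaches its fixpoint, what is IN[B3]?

Converged values:
  B0:  IN=(all ⊤)  OUT=(all ⊤)
  B1:  IN=(all ⊤)  OUT={a:-; rest ⊤}
  B2:  IN={a:-; rest ⊤}  OUT={a:+; rest ⊤}
  B3:  IN={a:+; rest ⊤}  OUT={a:+, b:0; rest ⊤}
  B4:  IN=(all ⊤)  OUT={b:-; rest ⊤}
  B5:  IN={b:-; rest ⊤}  OUT=(all ⊤)
  B6:  IN=(all ⊤)  OUT=(all ⊤)
  B7:  IN=(all ⊤)  OUT=(all ⊤)

Merge at B3: IN[B3] = OUT[B2] = {a: +, b: ⊤, c: ⊤, d: ⊤, e: ⊤, f: ⊤}

Answer: {a: +, b: ⊤, c: ⊤, d: ⊤, e: ⊤, f: ⊤}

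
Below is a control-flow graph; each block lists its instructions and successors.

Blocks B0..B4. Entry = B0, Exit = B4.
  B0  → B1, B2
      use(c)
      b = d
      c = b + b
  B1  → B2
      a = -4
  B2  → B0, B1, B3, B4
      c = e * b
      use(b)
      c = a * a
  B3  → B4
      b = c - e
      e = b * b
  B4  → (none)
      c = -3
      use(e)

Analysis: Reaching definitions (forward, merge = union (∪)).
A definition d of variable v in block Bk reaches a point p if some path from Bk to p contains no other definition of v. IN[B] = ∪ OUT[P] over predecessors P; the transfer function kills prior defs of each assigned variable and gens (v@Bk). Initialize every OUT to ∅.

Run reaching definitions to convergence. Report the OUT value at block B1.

Answer: {a@B1, b@B0, c@B0, c@B2}

Derivation:
Per-block solution:
  B0: | IN={a@B1, b@B0, c@B2} | OUT={a@B1, b@B0, c@B0}
  B1: | IN={a@B1, b@B0, c@B0, c@B2} | OUT={a@B1, b@B0, c@B0, c@B2}
  B2: | IN={a@B1, b@B0, c@B0, c@B2} | OUT={a@B1, b@B0, c@B2}
  B3: | IN={a@B1, b@B0, c@B2} | OUT={a@B1, b@B3, c@B2, e@B3}
  B4: | IN={a@B1, b@B0, b@B3, c@B2, e@B3} | OUT={a@B1, b@B0, b@B3, c@B4, e@B3}

Merge at B1: IN[B1] = OUT[B0] ⊔ OUT[B2] = {a@B1, b@B0, c@B0, c@B2}
Applying B1's transfer function to that IN value gives OUT[B1] (row B1 above).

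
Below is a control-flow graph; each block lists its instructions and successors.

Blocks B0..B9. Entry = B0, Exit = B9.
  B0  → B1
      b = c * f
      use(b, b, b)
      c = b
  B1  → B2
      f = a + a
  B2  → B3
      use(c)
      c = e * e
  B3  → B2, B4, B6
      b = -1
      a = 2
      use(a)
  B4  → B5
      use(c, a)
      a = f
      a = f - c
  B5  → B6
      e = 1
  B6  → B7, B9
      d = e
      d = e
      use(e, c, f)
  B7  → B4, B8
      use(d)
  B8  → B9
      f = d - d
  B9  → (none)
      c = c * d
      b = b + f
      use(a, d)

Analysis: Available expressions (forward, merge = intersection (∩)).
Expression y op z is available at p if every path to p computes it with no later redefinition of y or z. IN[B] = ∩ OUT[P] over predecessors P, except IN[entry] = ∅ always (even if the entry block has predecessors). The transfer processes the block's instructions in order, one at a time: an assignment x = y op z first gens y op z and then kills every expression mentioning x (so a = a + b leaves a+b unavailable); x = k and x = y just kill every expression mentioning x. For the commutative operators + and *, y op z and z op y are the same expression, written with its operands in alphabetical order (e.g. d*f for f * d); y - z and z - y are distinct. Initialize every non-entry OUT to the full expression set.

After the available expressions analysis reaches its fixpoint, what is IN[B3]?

Answer: {e*e}

Working:
Fixpoint table:
  B0:  IN={}  OUT={}
  B1:  IN={}  OUT={a+a}
  B2:  IN={}  OUT={e*e}
  B3:  IN={e*e}  OUT={e*e}
  B4:  IN={}  OUT={f-c}
  B5:  IN={f-c}  OUT={f-c}
  B6:  IN={}  OUT={}
  B7:  IN={}  OUT={}
  B8:  IN={}  OUT={d-d}
  B9:  IN={}  OUT={}

Merge at B3: IN[B3] = OUT[B2] = {e*e}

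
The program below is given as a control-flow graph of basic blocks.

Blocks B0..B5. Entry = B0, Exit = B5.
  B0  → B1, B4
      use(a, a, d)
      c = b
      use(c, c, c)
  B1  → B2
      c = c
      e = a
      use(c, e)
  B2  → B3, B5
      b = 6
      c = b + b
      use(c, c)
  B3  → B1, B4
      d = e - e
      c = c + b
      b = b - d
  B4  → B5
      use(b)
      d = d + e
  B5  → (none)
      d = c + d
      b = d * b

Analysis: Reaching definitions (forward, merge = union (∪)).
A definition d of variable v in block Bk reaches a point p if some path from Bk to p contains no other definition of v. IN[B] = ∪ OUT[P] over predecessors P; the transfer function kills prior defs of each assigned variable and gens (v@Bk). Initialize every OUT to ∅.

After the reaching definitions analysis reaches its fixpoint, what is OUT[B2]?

Answer: {b@B2, c@B2, d@B3, e@B1}

Derivation:
Fixpoint table:
  B0:   IN={}   OUT={c@B0}
  B1:   IN={b@B3, c@B0, c@B3, d@B3, e@B1}   OUT={b@B3, c@B1, d@B3, e@B1}
  B2:   IN={b@B3, c@B1, d@B3, e@B1}   OUT={b@B2, c@B2, d@B3, e@B1}
  B3:   IN={b@B2, c@B2, d@B3, e@B1}   OUT={b@B3, c@B3, d@B3, e@B1}
  B4:   IN={b@B3, c@B0, c@B3, d@B3, e@B1}   OUT={b@B3, c@B0, c@B3, d@B4, e@B1}
  B5:   IN={b@B2, b@B3, c@B0, c@B2, c@B3, d@B3, d@B4, e@B1}   OUT={b@B5, c@B0, c@B2, c@B3, d@B5, e@B1}

Merge at B2: IN[B2] = OUT[B1] = {b@B3, c@B1, d@B3, e@B1}
Applying B2's transfer function to that IN value gives OUT[B2] (row B2 above).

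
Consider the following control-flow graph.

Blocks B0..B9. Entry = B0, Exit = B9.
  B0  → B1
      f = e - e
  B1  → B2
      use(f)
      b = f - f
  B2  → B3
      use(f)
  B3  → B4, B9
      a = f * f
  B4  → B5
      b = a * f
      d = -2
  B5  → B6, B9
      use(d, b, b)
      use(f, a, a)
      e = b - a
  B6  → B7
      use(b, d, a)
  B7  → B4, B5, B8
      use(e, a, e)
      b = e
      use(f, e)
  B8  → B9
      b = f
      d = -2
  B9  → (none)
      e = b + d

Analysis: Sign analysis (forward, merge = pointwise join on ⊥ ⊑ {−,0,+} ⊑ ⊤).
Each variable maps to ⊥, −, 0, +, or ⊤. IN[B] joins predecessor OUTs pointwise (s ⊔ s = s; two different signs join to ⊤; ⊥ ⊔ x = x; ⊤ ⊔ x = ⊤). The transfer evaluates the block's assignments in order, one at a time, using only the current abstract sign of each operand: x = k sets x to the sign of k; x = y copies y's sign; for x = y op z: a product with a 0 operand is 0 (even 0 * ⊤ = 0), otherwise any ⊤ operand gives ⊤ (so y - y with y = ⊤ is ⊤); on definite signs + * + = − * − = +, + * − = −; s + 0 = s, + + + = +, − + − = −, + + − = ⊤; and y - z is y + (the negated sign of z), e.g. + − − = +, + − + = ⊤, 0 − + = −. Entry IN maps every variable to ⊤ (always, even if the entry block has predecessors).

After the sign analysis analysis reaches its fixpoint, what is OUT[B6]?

Answer: {a: ⊤, b: ⊤, c: ⊤, d: -, e: ⊤, f: ⊤}

Working:
Per-block solution:
  B0:   IN=(all ⊤)   OUT=(all ⊤)
  B1:   IN=(all ⊤)   OUT=(all ⊤)
  B2:   IN=(all ⊤)   OUT=(all ⊤)
  B3:   IN=(all ⊤)   OUT=(all ⊤)
  B4:   IN=(all ⊤)   OUT={d:-; rest ⊤}
  B5:   IN={d:-; rest ⊤}   OUT={d:-; rest ⊤}
  B6:   IN={d:-; rest ⊤}   OUT={d:-; rest ⊤}
  B7:   IN={d:-; rest ⊤}   OUT={d:-; rest ⊤}
  B8:   IN={d:-; rest ⊤}   OUT={d:-; rest ⊤}
  B9:   IN=(all ⊤)   OUT=(all ⊤)

Merge at B6: IN[B6] = OUT[B5] = {a: ⊤, b: ⊤, c: ⊤, d: -, e: ⊤, f: ⊤}
Applying B6's transfer function to that IN value gives OUT[B6] (row B6 above).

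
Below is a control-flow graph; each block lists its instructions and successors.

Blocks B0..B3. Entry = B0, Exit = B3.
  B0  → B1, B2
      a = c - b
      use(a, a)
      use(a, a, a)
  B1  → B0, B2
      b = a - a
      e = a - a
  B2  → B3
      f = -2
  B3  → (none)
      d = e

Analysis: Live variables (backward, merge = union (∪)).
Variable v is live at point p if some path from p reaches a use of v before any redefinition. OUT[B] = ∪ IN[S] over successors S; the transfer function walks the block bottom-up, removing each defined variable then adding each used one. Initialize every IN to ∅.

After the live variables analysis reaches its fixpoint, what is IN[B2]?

Answer: {e}

Derivation:
Per-block solution:
  B0:  IN={b, c, e}  OUT={a, c, e}
  B1:  IN={a, c}  OUT={b, c, e}
  B2:  IN={e}  OUT={e}
  B3:  IN={e}  OUT={}

Merge at B2: OUT[B2] = IN[B3] = {e}
Applying B2's transfer function to that OUT value gives IN[B2] (row B2 above).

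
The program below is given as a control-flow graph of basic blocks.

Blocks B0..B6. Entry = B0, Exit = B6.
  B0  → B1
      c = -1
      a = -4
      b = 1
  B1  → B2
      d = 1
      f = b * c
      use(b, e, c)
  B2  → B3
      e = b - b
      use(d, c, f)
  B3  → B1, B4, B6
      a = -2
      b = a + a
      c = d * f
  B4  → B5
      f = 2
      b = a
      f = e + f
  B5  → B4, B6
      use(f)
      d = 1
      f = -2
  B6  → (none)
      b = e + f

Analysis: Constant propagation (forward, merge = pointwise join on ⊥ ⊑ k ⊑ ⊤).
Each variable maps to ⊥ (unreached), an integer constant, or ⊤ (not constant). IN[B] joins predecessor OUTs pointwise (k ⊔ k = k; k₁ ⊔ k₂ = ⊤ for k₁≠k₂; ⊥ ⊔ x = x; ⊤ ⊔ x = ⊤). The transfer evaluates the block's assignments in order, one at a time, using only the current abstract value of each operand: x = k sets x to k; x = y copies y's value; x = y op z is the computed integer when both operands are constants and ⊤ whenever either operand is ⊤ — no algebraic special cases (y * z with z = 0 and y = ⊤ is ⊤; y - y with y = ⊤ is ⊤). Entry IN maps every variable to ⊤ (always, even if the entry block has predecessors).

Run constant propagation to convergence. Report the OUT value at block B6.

Answer: {a: -2, b: ⊤, c: ⊤, d: 1, e: ⊤, f: ⊤}

Trace:
Per-block solution:
  B0: | IN=(all ⊤) | OUT={a:-4, b:1, c:-1; rest ⊤}
  B1: | IN=(all ⊤) | OUT={d:1; rest ⊤}
  B2: | IN={d:1; rest ⊤} | OUT={d:1; rest ⊤}
  B3: | IN={d:1; rest ⊤} | OUT={a:-2, b:-4, d:1; rest ⊤}
  B4: | IN={a:-2, d:1; rest ⊤} | OUT={a:-2, b:-2, d:1; rest ⊤}
  B5: | IN={a:-2, b:-2, d:1; rest ⊤} | OUT={a:-2, b:-2, d:1, f:-2; rest ⊤}
  B6: | IN={a:-2, d:1; rest ⊤} | OUT={a:-2, d:1; rest ⊤}

Merge at B6: IN[B6] = OUT[B3] ⊔ OUT[B5] = {a: -2, b: ⊤, c: ⊤, d: 1, e: ⊤, f: ⊤}
Applying B6's transfer function to that IN value gives OUT[B6] (row B6 above).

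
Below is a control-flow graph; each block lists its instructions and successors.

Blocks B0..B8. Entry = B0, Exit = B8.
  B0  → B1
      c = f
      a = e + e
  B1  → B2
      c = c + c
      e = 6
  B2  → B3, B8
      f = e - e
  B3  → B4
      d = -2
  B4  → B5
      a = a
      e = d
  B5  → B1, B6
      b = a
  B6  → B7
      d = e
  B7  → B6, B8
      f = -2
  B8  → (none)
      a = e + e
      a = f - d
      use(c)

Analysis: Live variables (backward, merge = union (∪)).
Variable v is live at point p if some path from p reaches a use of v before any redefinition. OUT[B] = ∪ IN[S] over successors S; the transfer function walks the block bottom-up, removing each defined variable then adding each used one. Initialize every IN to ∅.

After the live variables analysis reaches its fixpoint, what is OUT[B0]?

Answer: {a, c, d}

Working:
Fixpoint table:
  B0: | IN={d, e, f} | OUT={a, c, d}
  B1: | IN={a, c, d} | OUT={a, c, d, e}
  B2: | IN={a, c, d, e} | OUT={a, c, d, e, f}
  B3: | IN={a, c} | OUT={a, c, d}
  B4: | IN={a, c, d} | OUT={a, c, d, e}
  B5: | IN={a, c, d, e} | OUT={a, c, d, e}
  B6: | IN={c, e} | OUT={c, d, e}
  B7: | IN={c, d, e} | OUT={c, d, e, f}
  B8: | IN={c, d, e, f} | OUT={}

Merge at B0: OUT[B0] = IN[B1] = {a, c, d}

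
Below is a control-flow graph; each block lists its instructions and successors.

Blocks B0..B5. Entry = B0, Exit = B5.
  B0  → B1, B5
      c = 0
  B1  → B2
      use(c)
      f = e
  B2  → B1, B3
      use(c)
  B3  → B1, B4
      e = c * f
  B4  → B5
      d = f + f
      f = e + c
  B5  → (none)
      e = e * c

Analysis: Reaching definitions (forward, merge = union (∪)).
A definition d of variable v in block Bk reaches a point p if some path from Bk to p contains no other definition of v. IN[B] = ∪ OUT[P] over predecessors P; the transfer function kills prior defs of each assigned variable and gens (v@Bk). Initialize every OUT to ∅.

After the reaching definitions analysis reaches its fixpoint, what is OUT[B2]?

Answer: {c@B0, e@B3, f@B1}

Trace:
Converged values:
  B0:   IN={}   OUT={c@B0}
  B1:   IN={c@B0, e@B3, f@B1}   OUT={c@B0, e@B3, f@B1}
  B2:   IN={c@B0, e@B3, f@B1}   OUT={c@B0, e@B3, f@B1}
  B3:   IN={c@B0, e@B3, f@B1}   OUT={c@B0, e@B3, f@B1}
  B4:   IN={c@B0, e@B3, f@B1}   OUT={c@B0, d@B4, e@B3, f@B4}
  B5:   IN={c@B0, d@B4, e@B3, f@B4}   OUT={c@B0, d@B4, e@B5, f@B4}

Merge at B2: IN[B2] = OUT[B1] = {c@B0, e@B3, f@B1}
Applying B2's transfer function to that IN value gives OUT[B2] (row B2 above).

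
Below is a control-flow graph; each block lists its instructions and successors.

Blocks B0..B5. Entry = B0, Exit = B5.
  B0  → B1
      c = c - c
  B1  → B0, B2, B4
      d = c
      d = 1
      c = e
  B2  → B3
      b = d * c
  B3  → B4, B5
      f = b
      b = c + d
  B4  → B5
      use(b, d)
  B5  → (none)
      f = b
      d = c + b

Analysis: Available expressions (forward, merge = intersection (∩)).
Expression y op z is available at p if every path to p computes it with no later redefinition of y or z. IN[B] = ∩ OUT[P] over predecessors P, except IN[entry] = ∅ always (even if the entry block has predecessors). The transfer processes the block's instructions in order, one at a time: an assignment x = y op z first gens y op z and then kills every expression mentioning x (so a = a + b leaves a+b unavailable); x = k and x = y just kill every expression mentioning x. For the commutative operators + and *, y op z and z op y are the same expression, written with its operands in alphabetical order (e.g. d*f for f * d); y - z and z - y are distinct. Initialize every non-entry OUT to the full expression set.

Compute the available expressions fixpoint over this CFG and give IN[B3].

Converged values:
  B0: | IN={} | OUT={}
  B1: | IN={} | OUT={}
  B2: | IN={} | OUT={c*d}
  B3: | IN={c*d} | OUT={c*d, c+d}
  B4: | IN={} | OUT={}
  B5: | IN={} | OUT={b+c}

Merge at B3: IN[B3] = OUT[B2] = {c*d}

Answer: {c*d}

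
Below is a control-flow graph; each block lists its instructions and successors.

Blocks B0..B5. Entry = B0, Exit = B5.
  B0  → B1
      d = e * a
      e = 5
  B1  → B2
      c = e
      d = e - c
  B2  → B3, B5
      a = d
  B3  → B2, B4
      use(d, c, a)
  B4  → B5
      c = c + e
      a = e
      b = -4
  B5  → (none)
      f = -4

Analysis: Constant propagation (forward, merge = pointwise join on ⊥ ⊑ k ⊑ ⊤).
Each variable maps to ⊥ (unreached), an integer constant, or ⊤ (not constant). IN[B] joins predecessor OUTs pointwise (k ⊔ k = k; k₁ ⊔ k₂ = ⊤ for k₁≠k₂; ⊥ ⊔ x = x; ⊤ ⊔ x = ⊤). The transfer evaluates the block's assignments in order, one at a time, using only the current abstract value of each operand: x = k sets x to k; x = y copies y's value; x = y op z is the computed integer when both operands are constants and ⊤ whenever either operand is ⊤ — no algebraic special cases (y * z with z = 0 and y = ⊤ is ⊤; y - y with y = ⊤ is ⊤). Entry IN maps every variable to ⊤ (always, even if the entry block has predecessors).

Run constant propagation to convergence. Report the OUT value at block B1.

Answer: {a: ⊤, b: ⊤, c: 5, d: 0, e: 5, f: ⊤}

Working:
Converged values:
  B0: | IN=(all ⊤) | OUT={e:5; rest ⊤}
  B1: | IN={e:5; rest ⊤} | OUT={c:5, d:0, e:5; rest ⊤}
  B2: | IN={c:5, d:0, e:5; rest ⊤} | OUT={a:0, c:5, d:0, e:5; rest ⊤}
  B3: | IN={a:0, c:5, d:0, e:5; rest ⊤} | OUT={a:0, c:5, d:0, e:5; rest ⊤}
  B4: | IN={a:0, c:5, d:0, e:5; rest ⊤} | OUT={a:5, b:-4, c:10, d:0, e:5; rest ⊤}
  B5: | IN={d:0, e:5; rest ⊤} | OUT={d:0, e:5, f:-4; rest ⊤}

Merge at B1: IN[B1] = OUT[B0] = {a: ⊤, b: ⊤, c: ⊤, d: ⊤, e: 5, f: ⊤}
Applying B1's transfer function to that IN value gives OUT[B1] (row B1 above).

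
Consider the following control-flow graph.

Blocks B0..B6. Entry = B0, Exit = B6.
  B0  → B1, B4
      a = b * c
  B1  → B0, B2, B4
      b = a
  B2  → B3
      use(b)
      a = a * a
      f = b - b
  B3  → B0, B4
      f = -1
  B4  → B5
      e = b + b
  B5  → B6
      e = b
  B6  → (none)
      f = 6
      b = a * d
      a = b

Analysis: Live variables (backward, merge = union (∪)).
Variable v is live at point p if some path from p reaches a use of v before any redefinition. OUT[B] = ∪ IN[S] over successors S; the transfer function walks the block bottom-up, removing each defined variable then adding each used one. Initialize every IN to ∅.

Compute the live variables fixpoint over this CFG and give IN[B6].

Converged values:
  B0: | IN={b, c, d} | OUT={a, b, c, d}
  B1: | IN={a, c, d} | OUT={a, b, c, d}
  B2: | IN={a, b, c, d} | OUT={a, b, c, d}
  B3: | IN={a, b, c, d} | OUT={a, b, c, d}
  B4: | IN={a, b, d} | OUT={a, b, d}
  B5: | IN={a, b, d} | OUT={a, d}
  B6: | IN={a, d} | OUT={}

B6 is the boundary node: OUT[B6] = {}
Applying B6's transfer function to that OUT value gives IN[B6] (row B6 above).

Answer: {a, d}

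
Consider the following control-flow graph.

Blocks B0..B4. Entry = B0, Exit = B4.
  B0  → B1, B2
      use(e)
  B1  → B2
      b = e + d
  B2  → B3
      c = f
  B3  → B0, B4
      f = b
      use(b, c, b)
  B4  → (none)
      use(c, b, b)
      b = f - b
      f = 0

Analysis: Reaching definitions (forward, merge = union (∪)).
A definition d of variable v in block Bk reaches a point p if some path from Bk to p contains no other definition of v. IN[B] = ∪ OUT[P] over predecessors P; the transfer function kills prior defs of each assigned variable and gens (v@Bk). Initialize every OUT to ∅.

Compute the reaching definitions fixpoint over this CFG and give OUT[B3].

Per-block solution:
  B0:  IN={b@B1, c@B2, f@B3}  OUT={b@B1, c@B2, f@B3}
  B1:  IN={b@B1, c@B2, f@B3}  OUT={b@B1, c@B2, f@B3}
  B2:  IN={b@B1, c@B2, f@B3}  OUT={b@B1, c@B2, f@B3}
  B3:  IN={b@B1, c@B2, f@B3}  OUT={b@B1, c@B2, f@B3}
  B4:  IN={b@B1, c@B2, f@B3}  OUT={b@B4, c@B2, f@B4}

Merge at B3: IN[B3] = OUT[B2] = {b@B1, c@B2, f@B3}
Applying B3's transfer function to that IN value gives OUT[B3] (row B3 above).

Answer: {b@B1, c@B2, f@B3}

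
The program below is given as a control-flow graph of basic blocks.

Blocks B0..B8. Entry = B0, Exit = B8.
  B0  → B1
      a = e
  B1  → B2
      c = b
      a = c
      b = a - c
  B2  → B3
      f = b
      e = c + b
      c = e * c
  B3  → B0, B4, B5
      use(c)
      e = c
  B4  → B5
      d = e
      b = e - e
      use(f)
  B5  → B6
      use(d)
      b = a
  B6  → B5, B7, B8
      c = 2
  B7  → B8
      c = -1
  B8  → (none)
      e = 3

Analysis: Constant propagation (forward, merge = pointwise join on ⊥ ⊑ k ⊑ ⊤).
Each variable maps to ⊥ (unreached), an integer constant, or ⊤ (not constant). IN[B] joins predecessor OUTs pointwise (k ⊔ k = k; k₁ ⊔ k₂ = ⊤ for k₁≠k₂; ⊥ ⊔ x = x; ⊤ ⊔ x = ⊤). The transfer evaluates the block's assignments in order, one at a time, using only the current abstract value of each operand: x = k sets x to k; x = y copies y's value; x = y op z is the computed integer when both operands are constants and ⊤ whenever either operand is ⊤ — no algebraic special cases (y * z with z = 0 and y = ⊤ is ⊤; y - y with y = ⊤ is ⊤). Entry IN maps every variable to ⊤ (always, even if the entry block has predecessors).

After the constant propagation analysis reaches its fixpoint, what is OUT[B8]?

Fixpoint table:
  B0:   IN=(all ⊤)   OUT=(all ⊤)
  B1:   IN=(all ⊤)   OUT=(all ⊤)
  B2:   IN=(all ⊤)   OUT=(all ⊤)
  B3:   IN=(all ⊤)   OUT=(all ⊤)
  B4:   IN=(all ⊤)   OUT=(all ⊤)
  B5:   IN=(all ⊤)   OUT=(all ⊤)
  B6:   IN=(all ⊤)   OUT={c:2; rest ⊤}
  B7:   IN={c:2; rest ⊤}   OUT={c:-1; rest ⊤}
  B8:   IN=(all ⊤)   OUT={e:3; rest ⊤}

Merge at B8: IN[B8] = OUT[B6] ⊔ OUT[B7] = {a: ⊤, b: ⊤, c: ⊤, d: ⊤, e: ⊤, f: ⊤}
Applying B8's transfer function to that IN value gives OUT[B8] (row B8 above).

Answer: {a: ⊤, b: ⊤, c: ⊤, d: ⊤, e: 3, f: ⊤}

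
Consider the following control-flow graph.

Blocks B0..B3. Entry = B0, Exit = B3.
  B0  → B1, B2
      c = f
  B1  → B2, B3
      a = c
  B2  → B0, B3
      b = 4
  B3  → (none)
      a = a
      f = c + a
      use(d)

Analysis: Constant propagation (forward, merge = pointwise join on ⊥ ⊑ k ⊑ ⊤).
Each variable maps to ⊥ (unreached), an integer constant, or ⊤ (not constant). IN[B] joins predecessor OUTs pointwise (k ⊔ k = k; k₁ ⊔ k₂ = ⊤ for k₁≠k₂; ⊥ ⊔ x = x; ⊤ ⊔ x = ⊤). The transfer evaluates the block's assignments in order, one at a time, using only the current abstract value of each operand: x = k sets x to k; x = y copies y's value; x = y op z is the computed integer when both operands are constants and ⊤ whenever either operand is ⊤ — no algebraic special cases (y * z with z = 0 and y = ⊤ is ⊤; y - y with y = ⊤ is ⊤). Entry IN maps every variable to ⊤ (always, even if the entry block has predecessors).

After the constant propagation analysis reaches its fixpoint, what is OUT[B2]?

Fixpoint table:
  B0:  IN=(all ⊤)  OUT=(all ⊤)
  B1:  IN=(all ⊤)  OUT=(all ⊤)
  B2:  IN=(all ⊤)  OUT={b:4; rest ⊤}
  B3:  IN=(all ⊤)  OUT=(all ⊤)

Merge at B2: IN[B2] = OUT[B0] ⊔ OUT[B1] = {a: ⊤, b: ⊤, c: ⊤, d: ⊤, e: ⊤, f: ⊤}
Applying B2's transfer function to that IN value gives OUT[B2] (row B2 above).

Answer: {a: ⊤, b: 4, c: ⊤, d: ⊤, e: ⊤, f: ⊤}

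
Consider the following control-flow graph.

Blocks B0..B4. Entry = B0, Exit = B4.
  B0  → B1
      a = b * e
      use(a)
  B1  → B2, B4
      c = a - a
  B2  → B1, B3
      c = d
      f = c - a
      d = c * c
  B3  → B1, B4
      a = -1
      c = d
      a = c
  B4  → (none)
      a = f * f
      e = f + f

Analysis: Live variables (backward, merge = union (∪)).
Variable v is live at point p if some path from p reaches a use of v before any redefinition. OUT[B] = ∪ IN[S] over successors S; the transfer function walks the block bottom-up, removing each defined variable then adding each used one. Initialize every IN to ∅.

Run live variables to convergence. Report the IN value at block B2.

Answer: {a, d}

Trace:
Converged values:
  B0:  IN={b, d, e, f}  OUT={a, d, f}
  B1:  IN={a, d, f}  OUT={a, d, f}
  B2:  IN={a, d}  OUT={a, d, f}
  B3:  IN={d, f}  OUT={a, d, f}
  B4:  IN={f}  OUT={}

Merge at B2: OUT[B2] = IN[B1] ⊔ IN[B3] = {a, d, f}
Applying B2's transfer function to that OUT value gives IN[B2] (row B2 above).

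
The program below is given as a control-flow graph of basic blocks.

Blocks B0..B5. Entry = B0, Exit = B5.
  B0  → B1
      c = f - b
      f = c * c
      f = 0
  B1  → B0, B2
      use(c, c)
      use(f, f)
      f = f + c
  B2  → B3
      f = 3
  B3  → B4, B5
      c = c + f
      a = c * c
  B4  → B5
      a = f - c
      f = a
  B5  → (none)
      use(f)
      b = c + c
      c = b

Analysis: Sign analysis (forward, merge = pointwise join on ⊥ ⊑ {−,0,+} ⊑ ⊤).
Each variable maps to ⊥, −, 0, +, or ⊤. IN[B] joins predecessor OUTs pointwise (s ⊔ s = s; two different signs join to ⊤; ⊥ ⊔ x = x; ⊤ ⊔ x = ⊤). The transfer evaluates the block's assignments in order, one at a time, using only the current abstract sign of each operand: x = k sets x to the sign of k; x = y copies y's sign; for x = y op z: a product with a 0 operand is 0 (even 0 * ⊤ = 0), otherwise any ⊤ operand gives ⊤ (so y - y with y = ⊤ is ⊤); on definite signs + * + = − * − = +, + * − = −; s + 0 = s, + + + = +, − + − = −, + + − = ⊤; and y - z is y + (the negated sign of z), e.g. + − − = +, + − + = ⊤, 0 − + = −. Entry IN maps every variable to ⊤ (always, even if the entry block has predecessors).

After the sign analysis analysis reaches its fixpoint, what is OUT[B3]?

Answer: {a: ⊤, b: ⊤, c: ⊤, d: ⊤, e: ⊤, f: +}

Working:
Fixpoint table:
  B0:  IN=(all ⊤)  OUT={f:0; rest ⊤}
  B1:  IN={f:0; rest ⊤}  OUT=(all ⊤)
  B2:  IN=(all ⊤)  OUT={f:+; rest ⊤}
  B3:  IN={f:+; rest ⊤}  OUT={f:+; rest ⊤}
  B4:  IN={f:+; rest ⊤}  OUT=(all ⊤)
  B5:  IN=(all ⊤)  OUT=(all ⊤)

Merge at B3: IN[B3] = OUT[B2] = {a: ⊤, b: ⊤, c: ⊤, d: ⊤, e: ⊤, f: +}
Applying B3's transfer function to that IN value gives OUT[B3] (row B3 above).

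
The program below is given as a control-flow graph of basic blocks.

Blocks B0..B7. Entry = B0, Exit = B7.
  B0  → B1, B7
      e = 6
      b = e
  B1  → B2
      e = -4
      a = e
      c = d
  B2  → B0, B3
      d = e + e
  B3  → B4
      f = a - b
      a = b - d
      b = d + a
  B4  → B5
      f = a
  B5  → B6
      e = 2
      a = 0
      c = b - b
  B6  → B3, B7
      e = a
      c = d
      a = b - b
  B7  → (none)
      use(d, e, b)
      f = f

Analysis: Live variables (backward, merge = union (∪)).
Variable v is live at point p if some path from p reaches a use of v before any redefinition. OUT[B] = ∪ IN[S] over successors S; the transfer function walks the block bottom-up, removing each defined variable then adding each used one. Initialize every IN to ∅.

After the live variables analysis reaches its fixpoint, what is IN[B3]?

Answer: {a, b, d}

Trace:
Fixpoint table:
  B0:  IN={d, f}  OUT={b, d, e, f}
  B1:  IN={b, d, f}  OUT={a, b, e, f}
  B2:  IN={a, b, e, f}  OUT={a, b, d, f}
  B3:  IN={a, b, d}  OUT={a, b, d}
  B4:  IN={a, b, d}  OUT={b, d, f}
  B5:  IN={b, d, f}  OUT={a, b, d, f}
  B6:  IN={a, b, d, f}  OUT={a, b, d, e, f}
  B7:  IN={b, d, e, f}  OUT={}

Merge at B3: OUT[B3] = IN[B4] = {a, b, d}
Applying B3's transfer function to that OUT value gives IN[B3] (row B3 above).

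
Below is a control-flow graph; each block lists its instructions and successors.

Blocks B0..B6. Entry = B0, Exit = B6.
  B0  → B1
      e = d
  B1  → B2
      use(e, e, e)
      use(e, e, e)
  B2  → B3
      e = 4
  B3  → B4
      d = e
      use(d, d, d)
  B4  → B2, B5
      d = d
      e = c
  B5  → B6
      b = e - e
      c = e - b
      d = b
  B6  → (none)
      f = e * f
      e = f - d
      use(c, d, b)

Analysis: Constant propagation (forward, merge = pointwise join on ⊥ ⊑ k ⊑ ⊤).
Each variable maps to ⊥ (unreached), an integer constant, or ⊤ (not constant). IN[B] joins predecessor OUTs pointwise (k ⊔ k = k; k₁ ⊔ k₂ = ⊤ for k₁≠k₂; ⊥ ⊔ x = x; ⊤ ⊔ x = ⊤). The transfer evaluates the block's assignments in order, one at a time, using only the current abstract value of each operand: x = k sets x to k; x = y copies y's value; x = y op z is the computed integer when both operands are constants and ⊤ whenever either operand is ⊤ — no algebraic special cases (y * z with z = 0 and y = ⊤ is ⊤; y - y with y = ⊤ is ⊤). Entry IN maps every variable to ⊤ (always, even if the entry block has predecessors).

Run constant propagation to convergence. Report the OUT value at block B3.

Answer: {a: ⊤, b: ⊤, c: ⊤, d: 4, e: 4, f: ⊤}

Working:
Converged values:
  B0: | IN=(all ⊤) | OUT=(all ⊤)
  B1: | IN=(all ⊤) | OUT=(all ⊤)
  B2: | IN=(all ⊤) | OUT={e:4; rest ⊤}
  B3: | IN={e:4; rest ⊤} | OUT={d:4, e:4; rest ⊤}
  B4: | IN={d:4, e:4; rest ⊤} | OUT={d:4; rest ⊤}
  B5: | IN={d:4; rest ⊤} | OUT=(all ⊤)
  B6: | IN=(all ⊤) | OUT=(all ⊤)

Merge at B3: IN[B3] = OUT[B2] = {a: ⊤, b: ⊤, c: ⊤, d: ⊤, e: 4, f: ⊤}
Applying B3's transfer function to that IN value gives OUT[B3] (row B3 above).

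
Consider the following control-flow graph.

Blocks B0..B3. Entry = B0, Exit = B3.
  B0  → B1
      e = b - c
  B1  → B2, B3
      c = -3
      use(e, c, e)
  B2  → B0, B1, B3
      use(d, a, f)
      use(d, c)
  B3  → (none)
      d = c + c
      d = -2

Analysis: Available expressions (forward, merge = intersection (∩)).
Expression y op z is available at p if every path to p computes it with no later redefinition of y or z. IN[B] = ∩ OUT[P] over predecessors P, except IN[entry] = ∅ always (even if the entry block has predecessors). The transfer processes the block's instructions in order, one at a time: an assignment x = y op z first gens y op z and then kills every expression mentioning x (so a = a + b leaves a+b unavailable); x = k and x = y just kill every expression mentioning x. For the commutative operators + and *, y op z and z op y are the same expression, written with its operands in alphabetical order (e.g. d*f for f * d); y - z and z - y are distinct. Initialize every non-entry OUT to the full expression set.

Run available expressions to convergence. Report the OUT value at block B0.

Answer: {b-c}

Working:
Fixpoint table:
  B0:  IN={}  OUT={b-c}
  B1:  IN={}  OUT={}
  B2:  IN={}  OUT={}
  B3:  IN={}  OUT={c+c}

Merge at B0 (entry node, so the boundary value {} is joined with the incoming edge(s)): IN[B0] = {} ∩ OUT[B2] = {}
Applying B0's transfer function to that IN value gives OUT[B0] (row B0 above).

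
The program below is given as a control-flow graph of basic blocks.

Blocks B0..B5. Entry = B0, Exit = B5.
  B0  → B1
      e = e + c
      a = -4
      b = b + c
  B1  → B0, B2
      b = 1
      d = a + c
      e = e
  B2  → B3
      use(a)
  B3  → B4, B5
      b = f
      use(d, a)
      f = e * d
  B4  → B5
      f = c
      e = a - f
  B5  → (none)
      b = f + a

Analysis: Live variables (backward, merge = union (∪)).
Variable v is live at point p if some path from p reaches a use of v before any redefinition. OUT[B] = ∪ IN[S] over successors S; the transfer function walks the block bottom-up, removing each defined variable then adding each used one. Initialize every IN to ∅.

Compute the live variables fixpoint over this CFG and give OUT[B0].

Fixpoint table:
  B0:  IN={b, c, e, f}  OUT={a, c, e, f}
  B1:  IN={a, c, e, f}  OUT={a, b, c, d, e, f}
  B2:  IN={a, c, d, e, f}  OUT={a, c, d, e, f}
  B3:  IN={a, c, d, e, f}  OUT={a, c, f}
  B4:  IN={a, c}  OUT={a, f}
  B5:  IN={a, f}  OUT={}

Merge at B0: OUT[B0] = IN[B1] = {a, c, e, f}

Answer: {a, c, e, f}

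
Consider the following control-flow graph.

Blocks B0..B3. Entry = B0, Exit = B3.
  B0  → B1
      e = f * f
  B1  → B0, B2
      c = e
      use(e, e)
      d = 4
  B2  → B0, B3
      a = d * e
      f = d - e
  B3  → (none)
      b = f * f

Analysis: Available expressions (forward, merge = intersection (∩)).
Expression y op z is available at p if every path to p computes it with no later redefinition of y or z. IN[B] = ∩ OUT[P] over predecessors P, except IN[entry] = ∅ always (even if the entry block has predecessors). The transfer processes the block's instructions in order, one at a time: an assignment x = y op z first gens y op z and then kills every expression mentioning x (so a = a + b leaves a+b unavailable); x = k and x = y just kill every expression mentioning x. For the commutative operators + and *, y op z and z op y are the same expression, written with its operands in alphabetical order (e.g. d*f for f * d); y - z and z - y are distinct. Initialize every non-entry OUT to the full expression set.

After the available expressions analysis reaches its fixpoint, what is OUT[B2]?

Per-block solution:
  B0:   IN={}   OUT={f*f}
  B1:   IN={f*f}   OUT={f*f}
  B2:   IN={f*f}   OUT={d*e, d-e}
  B3:   IN={d*e, d-e}   OUT={d*e, d-e, f*f}

Merge at B2: IN[B2] = OUT[B1] = {f*f}
Applying B2's transfer function to that IN value gives OUT[B2] (row B2 above).

Answer: {d*e, d-e}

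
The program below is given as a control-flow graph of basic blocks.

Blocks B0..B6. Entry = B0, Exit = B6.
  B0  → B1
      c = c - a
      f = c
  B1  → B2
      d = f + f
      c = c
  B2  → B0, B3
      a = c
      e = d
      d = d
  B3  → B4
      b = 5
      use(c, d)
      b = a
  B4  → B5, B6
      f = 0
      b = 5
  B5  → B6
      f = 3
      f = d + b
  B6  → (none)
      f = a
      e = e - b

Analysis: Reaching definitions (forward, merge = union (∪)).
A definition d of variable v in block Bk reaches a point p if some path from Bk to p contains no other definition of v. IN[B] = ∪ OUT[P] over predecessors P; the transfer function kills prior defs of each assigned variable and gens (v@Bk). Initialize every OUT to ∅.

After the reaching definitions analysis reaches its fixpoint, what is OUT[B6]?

Answer: {a@B2, b@B4, c@B1, d@B2, e@B6, f@B6}

Working:
Per-block solution:
  B0:   IN={a@B2, c@B1, d@B2, e@B2, f@B0}   OUT={a@B2, c@B0, d@B2, e@B2, f@B0}
  B1:   IN={a@B2, c@B0, d@B2, e@B2, f@B0}   OUT={a@B2, c@B1, d@B1, e@B2, f@B0}
  B2:   IN={a@B2, c@B1, d@B1, e@B2, f@B0}   OUT={a@B2, c@B1, d@B2, e@B2, f@B0}
  B3:   IN={a@B2, c@B1, d@B2, e@B2, f@B0}   OUT={a@B2, b@B3, c@B1, d@B2, e@B2, f@B0}
  B4:   IN={a@B2, b@B3, c@B1, d@B2, e@B2, f@B0}   OUT={a@B2, b@B4, c@B1, d@B2, e@B2, f@B4}
  B5:   IN={a@B2, b@B4, c@B1, d@B2, e@B2, f@B4}   OUT={a@B2, b@B4, c@B1, d@B2, e@B2, f@B5}
  B6:   IN={a@B2, b@B4, c@B1, d@B2, e@B2, f@B4, f@B5}   OUT={a@B2, b@B4, c@B1, d@B2, e@B6, f@B6}

Merge at B6: IN[B6] = OUT[B4] ⊔ OUT[B5] = {a@B2, b@B4, c@B1, d@B2, e@B2, f@B4, f@B5}
Applying B6's transfer function to that IN value gives OUT[B6] (row B6 above).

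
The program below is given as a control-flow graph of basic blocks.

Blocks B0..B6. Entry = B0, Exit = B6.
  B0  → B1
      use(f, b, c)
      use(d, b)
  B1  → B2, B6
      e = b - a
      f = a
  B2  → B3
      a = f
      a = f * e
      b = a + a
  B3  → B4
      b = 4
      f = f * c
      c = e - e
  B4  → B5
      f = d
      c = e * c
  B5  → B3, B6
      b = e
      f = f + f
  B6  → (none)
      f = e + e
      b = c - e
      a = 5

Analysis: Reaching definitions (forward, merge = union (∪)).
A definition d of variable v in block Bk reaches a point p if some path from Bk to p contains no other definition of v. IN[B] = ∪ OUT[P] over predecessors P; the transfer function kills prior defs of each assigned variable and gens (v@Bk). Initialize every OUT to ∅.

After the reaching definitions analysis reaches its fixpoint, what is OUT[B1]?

Answer: {e@B1, f@B1}

Working:
Fixpoint table:
  B0: | IN={} | OUT={}
  B1: | IN={} | OUT={e@B1, f@B1}
  B2: | IN={e@B1, f@B1} | OUT={a@B2, b@B2, e@B1, f@B1}
  B3: | IN={a@B2, b@B2, b@B5, c@B4, e@B1, f@B1, f@B5} | OUT={a@B2, b@B3, c@B3, e@B1, f@B3}
  B4: | IN={a@B2, b@B3, c@B3, e@B1, f@B3} | OUT={a@B2, b@B3, c@B4, e@B1, f@B4}
  B5: | IN={a@B2, b@B3, c@B4, e@B1, f@B4} | OUT={a@B2, b@B5, c@B4, e@B1, f@B5}
  B6: | IN={a@B2, b@B5, c@B4, e@B1, f@B1, f@B5} | OUT={a@B6, b@B6, c@B4, e@B1, f@B6}

Merge at B1: IN[B1] = OUT[B0] = {}
Applying B1's transfer function to that IN value gives OUT[B1] (row B1 above).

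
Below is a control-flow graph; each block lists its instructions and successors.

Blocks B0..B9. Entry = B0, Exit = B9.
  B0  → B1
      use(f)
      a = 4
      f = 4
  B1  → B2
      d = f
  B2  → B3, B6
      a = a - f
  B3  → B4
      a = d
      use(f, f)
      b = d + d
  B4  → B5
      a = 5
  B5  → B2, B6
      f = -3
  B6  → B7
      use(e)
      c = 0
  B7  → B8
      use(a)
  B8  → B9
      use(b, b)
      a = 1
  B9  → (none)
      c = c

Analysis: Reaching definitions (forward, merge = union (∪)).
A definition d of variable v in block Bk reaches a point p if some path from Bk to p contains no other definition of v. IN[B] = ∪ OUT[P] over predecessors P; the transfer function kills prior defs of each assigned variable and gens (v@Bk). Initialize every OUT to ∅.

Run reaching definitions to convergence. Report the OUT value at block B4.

Answer: {a@B4, b@B3, d@B1, f@B0, f@B5}

Trace:
Converged values:
  B0: | IN={} | OUT={a@B0, f@B0}
  B1: | IN={a@B0, f@B0} | OUT={a@B0, d@B1, f@B0}
  B2: | IN={a@B0, a@B4, b@B3, d@B1, f@B0, f@B5} | OUT={a@B2, b@B3, d@B1, f@B0, f@B5}
  B3: | IN={a@B2, b@B3, d@B1, f@B0, f@B5} | OUT={a@B3, b@B3, d@B1, f@B0, f@B5}
  B4: | IN={a@B3, b@B3, d@B1, f@B0, f@B5} | OUT={a@B4, b@B3, d@B1, f@B0, f@B5}
  B5: | IN={a@B4, b@B3, d@B1, f@B0, f@B5} | OUT={a@B4, b@B3, d@B1, f@B5}
  B6: | IN={a@B2, a@B4, b@B3, d@B1, f@B0, f@B5} | OUT={a@B2, a@B4, b@B3, c@B6, d@B1, f@B0, f@B5}
  B7: | IN={a@B2, a@B4, b@B3, c@B6, d@B1, f@B0, f@B5} | OUT={a@B2, a@B4, b@B3, c@B6, d@B1, f@B0, f@B5}
  B8: | IN={a@B2, a@B4, b@B3, c@B6, d@B1, f@B0, f@B5} | OUT={a@B8, b@B3, c@B6, d@B1, f@B0, f@B5}
  B9: | IN={a@B8, b@B3, c@B6, d@B1, f@B0, f@B5} | OUT={a@B8, b@B3, c@B9, d@B1, f@B0, f@B5}

Merge at B4: IN[B4] = OUT[B3] = {a@B3, b@B3, d@B1, f@B0, f@B5}
Applying B4's transfer function to that IN value gives OUT[B4] (row B4 above).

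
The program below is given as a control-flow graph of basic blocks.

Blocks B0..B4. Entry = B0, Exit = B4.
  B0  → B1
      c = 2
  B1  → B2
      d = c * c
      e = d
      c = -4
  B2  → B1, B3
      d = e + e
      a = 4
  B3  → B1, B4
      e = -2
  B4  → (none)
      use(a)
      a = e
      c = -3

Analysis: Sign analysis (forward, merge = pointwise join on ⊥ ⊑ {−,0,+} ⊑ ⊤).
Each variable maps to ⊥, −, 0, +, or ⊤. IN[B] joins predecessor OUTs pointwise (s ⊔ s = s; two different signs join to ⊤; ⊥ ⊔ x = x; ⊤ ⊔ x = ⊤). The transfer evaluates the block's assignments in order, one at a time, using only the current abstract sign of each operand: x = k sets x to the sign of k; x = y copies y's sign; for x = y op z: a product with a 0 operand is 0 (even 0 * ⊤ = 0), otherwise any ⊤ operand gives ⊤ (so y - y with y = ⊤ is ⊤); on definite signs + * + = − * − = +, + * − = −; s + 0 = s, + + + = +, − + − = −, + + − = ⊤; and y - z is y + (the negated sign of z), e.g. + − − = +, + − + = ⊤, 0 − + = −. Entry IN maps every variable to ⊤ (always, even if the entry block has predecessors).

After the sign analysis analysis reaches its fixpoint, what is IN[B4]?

Answer: {a: +, b: ⊤, c: -, d: ⊤, e: -, f: ⊤}

Working:
Converged values:
  B0:  IN=(all ⊤)  OUT={c:+; rest ⊤}
  B1:  IN=(all ⊤)  OUT={c:-; rest ⊤}
  B2:  IN={c:-; rest ⊤}  OUT={a:+, c:-; rest ⊤}
  B3:  IN={a:+, c:-; rest ⊤}  OUT={a:+, c:-, e:-; rest ⊤}
  B4:  IN={a:+, c:-, e:-; rest ⊤}  OUT={a:-, c:-, e:-; rest ⊤}

Merge at B4: IN[B4] = OUT[B3] = {a: +, b: ⊤, c: -, d: ⊤, e: -, f: ⊤}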